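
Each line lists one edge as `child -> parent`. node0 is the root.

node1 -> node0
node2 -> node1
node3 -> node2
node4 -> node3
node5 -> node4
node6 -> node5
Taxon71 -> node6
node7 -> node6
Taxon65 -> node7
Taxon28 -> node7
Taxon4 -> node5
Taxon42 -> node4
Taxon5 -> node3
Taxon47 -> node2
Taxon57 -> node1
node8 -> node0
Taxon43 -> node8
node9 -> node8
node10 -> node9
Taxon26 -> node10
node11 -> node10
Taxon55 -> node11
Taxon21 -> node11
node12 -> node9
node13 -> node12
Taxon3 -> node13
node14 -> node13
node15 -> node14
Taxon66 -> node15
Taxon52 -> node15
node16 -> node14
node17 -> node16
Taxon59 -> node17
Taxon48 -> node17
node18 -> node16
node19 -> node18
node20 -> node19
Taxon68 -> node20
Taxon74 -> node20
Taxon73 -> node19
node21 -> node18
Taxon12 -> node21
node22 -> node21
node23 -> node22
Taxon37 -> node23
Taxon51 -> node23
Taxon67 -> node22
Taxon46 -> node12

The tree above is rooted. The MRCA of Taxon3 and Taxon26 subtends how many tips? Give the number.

16

The MRCA of Taxon3 and Taxon26 is the node subtending ((Taxon26,(Taxon55,Taxon21)),((Taxon3,((Taxon66,Taxon52),((Taxon59,Taxon48),(((Taxon68,Taxon74),Taxon73),(Taxon12,((Taxon37,Taxon51),Taxon67)))))),Taxon46)).
That clade contains 16 terminal taxa: Taxon12, Taxon21, Taxon26, Taxon3, Taxon37, Taxon46, Taxon48, Taxon51, Taxon52, Taxon55, Taxon59, Taxon66, Taxon67, Taxon68, Taxon73, Taxon74.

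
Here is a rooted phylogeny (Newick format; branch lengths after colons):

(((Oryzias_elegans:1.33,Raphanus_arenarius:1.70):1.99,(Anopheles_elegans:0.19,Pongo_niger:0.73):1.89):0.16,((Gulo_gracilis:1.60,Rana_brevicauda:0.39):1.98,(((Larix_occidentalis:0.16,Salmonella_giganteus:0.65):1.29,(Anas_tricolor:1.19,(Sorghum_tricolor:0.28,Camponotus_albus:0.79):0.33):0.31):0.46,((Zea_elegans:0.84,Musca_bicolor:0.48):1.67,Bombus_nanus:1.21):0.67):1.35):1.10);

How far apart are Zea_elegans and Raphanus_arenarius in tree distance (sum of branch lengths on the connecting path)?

The path runs Zea_elegans → … → MRCA → … → Raphanus_arenarius; the MRCA is the root of the tree.
Branch lengths along that path: 0.84 + 1.67 + 0.67 + 1.35 + 1.10 + 0.16 + 1.99 + 1.70 = 9.48.

9.48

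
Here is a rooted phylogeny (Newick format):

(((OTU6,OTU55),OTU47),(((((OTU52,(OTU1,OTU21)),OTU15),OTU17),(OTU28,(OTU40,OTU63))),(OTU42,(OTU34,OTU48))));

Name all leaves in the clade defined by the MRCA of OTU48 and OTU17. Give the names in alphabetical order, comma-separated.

OTU1, OTU15, OTU17, OTU21, OTU28, OTU34, OTU40, OTU42, OTU48, OTU52, OTU63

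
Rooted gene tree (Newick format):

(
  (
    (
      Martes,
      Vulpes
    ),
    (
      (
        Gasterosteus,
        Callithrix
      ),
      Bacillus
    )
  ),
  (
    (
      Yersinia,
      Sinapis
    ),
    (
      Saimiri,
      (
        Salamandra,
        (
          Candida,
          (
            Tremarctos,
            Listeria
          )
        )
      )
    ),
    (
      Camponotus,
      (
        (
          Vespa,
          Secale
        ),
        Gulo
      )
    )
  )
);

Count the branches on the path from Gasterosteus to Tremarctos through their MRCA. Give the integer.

10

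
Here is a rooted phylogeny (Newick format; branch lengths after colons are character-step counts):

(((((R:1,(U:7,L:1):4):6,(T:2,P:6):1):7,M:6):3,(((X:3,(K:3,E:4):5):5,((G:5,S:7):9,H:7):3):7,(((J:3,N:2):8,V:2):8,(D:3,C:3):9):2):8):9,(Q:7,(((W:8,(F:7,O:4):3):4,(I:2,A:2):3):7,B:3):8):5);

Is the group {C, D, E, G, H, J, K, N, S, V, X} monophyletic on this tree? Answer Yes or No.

The most recent common ancestor of these taxa subtends (((X,(K,E)),((G,S),H)),(((J,N),V),(D,C))).
That clade has exactly 11 tips — every listed taxon and nothing else — so the group is monophyletic.

Yes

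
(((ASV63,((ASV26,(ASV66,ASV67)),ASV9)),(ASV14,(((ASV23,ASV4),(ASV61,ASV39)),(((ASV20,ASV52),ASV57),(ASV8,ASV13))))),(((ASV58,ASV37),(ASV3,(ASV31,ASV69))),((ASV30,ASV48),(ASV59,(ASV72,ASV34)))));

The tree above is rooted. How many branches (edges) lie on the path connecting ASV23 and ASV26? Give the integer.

The MRCA of ASV23 and ASV26 is the node subtending ((ASV63,((ASV26,(ASV66,ASV67)),ASV9)),(ASV14,(((ASV23,ASV4),(ASV61,ASV39)),(((ASV20,ASV52),ASV57),(ASV8,ASV13))))).
From ASV23 up to that node: 5 branches. From ASV26 up to the same node: 4 branches. Total: 5 + 4 = 9.

9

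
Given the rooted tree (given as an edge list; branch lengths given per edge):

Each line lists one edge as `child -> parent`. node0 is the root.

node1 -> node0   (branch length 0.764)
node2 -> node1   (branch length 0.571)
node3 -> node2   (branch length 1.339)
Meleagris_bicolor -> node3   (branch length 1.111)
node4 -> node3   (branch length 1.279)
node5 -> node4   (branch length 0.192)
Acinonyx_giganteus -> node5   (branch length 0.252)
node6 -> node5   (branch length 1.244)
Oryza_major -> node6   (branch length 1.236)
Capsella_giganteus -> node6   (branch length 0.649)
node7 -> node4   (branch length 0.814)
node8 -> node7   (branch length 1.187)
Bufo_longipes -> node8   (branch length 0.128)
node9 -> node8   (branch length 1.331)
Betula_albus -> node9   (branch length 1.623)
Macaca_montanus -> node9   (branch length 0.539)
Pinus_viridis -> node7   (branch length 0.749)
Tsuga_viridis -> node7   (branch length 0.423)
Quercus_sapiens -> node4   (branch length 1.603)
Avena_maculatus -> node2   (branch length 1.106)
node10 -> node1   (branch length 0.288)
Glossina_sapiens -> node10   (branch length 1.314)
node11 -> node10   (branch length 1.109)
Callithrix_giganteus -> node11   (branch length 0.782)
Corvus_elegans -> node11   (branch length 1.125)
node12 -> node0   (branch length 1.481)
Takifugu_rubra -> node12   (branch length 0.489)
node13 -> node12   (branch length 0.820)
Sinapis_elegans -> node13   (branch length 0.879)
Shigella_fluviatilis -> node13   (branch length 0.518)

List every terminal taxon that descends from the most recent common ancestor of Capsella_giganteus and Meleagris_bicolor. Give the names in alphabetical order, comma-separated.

Acinonyx_giganteus, Betula_albus, Bufo_longipes, Capsella_giganteus, Macaca_montanus, Meleagris_bicolor, Oryza_major, Pinus_viridis, Quercus_sapiens, Tsuga_viridis

Tracing Capsella_giganteus: it sits inside (Oryza_major,Capsella_giganteus).
Tracing Meleagris_bicolor: it sits inside (Meleagris_bicolor,((Acinonyx_giganteus,(Oryza_major,Capsella_giganteus)),((Bufo_longipes,(Betula_albus,Macaca_montanus)),Pinus_viridis,Tsuga_viridis),Quercus_sapiens)).
The smallest clade enclosing both is (Meleagris_bicolor,((Acinonyx_giganteus,(Oryza_major,Capsella_giganteus)),((Bufo_longipes,(Betula_albus,Macaca_montanus)),Pinus_viridis,Tsuga_viridis),Quercus_sapiens)); the answer is its 10 terminal taxa in alphabetical order.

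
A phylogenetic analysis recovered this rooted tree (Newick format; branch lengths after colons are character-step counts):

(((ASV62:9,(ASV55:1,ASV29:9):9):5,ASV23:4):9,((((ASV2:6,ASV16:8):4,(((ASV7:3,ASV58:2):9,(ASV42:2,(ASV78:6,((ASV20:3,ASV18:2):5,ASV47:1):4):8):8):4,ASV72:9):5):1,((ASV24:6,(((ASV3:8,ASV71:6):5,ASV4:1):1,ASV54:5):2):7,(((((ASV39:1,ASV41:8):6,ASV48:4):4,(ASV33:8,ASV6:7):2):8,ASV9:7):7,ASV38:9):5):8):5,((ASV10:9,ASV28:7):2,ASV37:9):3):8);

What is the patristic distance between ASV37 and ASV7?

39

The path runs ASV37 → … → MRCA → … → ASV7; the MRCA is the node subtending ((((ASV2,ASV16),(((ASV7,ASV58),(ASV42,(ASV78,((ASV20,ASV18),ASV47)))),ASV72)),((ASV24,(((ASV3,ASV71),ASV4),ASV54)),(((((ASV39,ASV41),ASV48),(ASV33,ASV6)),ASV9),ASV38))),((ASV10,ASV28),ASV37)).
Branch lengths along that path: 9 + 3 + 5 + 1 + 5 + 4 + 9 + 3 = 39.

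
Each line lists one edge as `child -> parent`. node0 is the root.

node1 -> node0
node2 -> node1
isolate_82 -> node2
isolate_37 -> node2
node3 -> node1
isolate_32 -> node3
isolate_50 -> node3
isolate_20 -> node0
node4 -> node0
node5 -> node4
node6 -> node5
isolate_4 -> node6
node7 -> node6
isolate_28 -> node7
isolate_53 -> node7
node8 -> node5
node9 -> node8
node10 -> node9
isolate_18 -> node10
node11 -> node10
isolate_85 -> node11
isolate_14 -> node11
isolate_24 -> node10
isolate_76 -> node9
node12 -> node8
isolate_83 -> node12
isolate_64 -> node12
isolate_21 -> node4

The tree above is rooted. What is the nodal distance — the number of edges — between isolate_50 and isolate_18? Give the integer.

The MRCA of isolate_50 and isolate_18 is the root of the tree.
From isolate_50 up to that node: 3 branches. From isolate_18 up to the same node: 6 branches. Total: 3 + 6 = 9.

9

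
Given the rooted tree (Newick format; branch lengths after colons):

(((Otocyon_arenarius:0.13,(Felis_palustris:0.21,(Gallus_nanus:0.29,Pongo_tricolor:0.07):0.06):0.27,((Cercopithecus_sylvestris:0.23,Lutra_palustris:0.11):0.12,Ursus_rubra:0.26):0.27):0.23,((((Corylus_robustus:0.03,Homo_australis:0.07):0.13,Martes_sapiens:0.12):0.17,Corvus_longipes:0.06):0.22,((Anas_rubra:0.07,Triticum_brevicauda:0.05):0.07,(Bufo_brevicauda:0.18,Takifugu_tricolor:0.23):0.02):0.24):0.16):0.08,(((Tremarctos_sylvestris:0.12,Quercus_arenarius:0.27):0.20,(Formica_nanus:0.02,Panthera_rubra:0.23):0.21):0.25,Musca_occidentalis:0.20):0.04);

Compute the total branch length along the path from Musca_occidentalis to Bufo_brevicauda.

0.92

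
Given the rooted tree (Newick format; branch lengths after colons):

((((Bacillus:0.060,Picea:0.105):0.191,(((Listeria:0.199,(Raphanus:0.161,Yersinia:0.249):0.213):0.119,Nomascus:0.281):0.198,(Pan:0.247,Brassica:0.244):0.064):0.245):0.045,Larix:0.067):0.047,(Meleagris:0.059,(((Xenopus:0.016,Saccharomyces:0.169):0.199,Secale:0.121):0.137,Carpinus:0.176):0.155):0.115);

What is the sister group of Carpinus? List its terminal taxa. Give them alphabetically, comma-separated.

Saccharomyces, Secale, Xenopus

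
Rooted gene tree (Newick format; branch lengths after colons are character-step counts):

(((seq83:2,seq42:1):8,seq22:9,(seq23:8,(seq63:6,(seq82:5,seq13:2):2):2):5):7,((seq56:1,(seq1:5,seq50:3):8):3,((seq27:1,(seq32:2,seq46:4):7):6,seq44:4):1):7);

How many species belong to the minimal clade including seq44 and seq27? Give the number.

The MRCA of seq44 and seq27 is the node subtending ((seq27,(seq32,seq46)),seq44).
That clade contains 4 terminal taxa: seq27, seq32, seq44, seq46.

4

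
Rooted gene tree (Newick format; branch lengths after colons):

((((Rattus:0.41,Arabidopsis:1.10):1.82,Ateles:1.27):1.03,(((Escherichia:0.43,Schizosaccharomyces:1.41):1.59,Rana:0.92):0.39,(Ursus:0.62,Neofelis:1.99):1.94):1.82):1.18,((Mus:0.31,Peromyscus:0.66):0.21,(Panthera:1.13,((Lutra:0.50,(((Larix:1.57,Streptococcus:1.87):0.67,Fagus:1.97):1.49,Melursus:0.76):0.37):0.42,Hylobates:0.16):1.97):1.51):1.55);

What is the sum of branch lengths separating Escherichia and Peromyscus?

7.83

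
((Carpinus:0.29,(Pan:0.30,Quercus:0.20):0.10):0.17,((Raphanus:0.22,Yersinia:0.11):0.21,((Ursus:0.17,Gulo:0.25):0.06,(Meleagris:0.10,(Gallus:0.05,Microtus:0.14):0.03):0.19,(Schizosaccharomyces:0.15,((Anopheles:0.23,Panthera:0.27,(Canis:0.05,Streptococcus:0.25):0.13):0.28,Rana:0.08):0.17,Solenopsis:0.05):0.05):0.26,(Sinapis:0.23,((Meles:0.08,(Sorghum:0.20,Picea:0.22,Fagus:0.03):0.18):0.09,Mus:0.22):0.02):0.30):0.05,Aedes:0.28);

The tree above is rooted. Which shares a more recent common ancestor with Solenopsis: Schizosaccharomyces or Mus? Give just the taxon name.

Schizosaccharomyces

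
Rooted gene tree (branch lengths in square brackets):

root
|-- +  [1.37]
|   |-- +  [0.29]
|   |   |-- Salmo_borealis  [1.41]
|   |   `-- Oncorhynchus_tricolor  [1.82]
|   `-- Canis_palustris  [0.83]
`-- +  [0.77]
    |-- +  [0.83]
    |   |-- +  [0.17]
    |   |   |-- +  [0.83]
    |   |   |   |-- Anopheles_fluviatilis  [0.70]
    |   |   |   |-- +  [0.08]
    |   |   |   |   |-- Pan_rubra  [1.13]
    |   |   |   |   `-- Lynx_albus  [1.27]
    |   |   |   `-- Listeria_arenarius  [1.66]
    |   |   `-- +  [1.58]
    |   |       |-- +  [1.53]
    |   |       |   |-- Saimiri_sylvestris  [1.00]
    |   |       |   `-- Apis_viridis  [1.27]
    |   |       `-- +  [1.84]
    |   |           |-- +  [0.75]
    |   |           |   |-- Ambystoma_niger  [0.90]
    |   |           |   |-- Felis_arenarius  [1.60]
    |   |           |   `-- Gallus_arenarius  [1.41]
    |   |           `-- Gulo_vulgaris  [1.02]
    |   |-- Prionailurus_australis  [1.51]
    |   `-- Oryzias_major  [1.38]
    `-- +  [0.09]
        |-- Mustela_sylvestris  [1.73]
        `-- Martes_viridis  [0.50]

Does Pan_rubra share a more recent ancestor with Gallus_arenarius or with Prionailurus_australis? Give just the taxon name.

The MRCA of Pan_rubra and Gallus_arenarius subtends ((Anopheles_fluviatilis,(Pan_rubra,Lynx_albus),Listeria_arenarius),((Saimiri_sylvestris,Apis_viridis),((Ambystoma_niger,Felis_arenarius,Gallus_arenarius),Gulo_vulgaris))) (10 taxa).
The MRCA of Pan_rubra and Prionailurus_australis subtends (((Anopheles_fluviatilis,(Pan_rubra,Lynx_albus),Listeria_arenarius),((Saimiri_sylvestris,Apis_viridis),((Ambystoma_niger,Felis_arenarius,Gallus_arenarius),Gulo_vulgaris))),Prionailurus_australis,Oryzias_major) (12 taxa).
The first is nested inside the second, so Pan_rubra shares a more recent common ancestor with Gallus_arenarius.

Gallus_arenarius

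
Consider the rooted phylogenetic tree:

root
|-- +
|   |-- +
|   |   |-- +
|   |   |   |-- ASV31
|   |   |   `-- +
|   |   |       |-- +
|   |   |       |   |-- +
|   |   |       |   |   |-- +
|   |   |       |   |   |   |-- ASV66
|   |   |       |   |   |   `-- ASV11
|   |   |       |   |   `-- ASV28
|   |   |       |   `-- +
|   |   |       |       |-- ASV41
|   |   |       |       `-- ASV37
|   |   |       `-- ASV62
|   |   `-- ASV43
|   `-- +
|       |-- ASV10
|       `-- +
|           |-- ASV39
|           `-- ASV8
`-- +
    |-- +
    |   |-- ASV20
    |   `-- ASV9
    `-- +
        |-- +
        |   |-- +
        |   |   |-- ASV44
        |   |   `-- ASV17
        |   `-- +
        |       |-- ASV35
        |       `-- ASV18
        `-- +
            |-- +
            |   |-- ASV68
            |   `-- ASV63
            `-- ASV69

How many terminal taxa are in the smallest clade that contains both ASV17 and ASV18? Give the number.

The MRCA of ASV17 and ASV18 is the node subtending ((ASV44,ASV17),(ASV35,ASV18)).
That clade contains 4 terminal taxa: ASV17, ASV18, ASV35, ASV44.

4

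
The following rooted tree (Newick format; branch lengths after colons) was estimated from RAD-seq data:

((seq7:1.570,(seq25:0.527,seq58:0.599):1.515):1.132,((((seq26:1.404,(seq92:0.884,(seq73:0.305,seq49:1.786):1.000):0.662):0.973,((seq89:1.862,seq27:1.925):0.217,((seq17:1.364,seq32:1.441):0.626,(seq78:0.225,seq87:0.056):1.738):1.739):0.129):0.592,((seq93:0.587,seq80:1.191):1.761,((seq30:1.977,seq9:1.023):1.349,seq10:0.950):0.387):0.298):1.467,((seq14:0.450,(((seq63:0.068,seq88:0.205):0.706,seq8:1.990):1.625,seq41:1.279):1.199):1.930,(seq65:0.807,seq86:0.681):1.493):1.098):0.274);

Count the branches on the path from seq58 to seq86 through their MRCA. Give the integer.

7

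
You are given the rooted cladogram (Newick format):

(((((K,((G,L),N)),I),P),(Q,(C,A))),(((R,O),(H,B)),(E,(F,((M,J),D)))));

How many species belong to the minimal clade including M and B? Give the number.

9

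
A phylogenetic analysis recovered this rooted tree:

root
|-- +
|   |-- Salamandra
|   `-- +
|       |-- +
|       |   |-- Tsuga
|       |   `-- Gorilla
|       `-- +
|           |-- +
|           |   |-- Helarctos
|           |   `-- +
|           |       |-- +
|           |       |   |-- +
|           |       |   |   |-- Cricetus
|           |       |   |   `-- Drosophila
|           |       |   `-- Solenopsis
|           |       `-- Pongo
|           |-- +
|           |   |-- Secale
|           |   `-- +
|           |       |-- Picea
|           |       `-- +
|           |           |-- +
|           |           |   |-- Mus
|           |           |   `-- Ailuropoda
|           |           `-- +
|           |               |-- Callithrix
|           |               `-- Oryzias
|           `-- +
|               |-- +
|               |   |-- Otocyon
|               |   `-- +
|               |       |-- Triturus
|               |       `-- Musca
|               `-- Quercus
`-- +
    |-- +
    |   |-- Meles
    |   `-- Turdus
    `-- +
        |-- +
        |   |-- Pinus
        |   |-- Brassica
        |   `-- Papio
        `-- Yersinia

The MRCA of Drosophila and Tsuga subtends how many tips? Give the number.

The MRCA of Drosophila and Tsuga is the node subtending ((Tsuga,Gorilla),((Helarctos,(((Cricetus,Drosophila),Solenopsis),Pongo)),(Secale,(Picea,((Mus,Ailuropoda),(Callithrix,Oryzias)))),((Otocyon,(Triturus,Musca)),Quercus))).
That clade contains 17 terminal taxa: Ailuropoda, Callithrix, Cricetus, Drosophila, Gorilla, Helarctos, Mus, Musca, Oryzias, Otocyon, Picea, Pongo, Quercus, Secale, Solenopsis, Triturus, Tsuga.

17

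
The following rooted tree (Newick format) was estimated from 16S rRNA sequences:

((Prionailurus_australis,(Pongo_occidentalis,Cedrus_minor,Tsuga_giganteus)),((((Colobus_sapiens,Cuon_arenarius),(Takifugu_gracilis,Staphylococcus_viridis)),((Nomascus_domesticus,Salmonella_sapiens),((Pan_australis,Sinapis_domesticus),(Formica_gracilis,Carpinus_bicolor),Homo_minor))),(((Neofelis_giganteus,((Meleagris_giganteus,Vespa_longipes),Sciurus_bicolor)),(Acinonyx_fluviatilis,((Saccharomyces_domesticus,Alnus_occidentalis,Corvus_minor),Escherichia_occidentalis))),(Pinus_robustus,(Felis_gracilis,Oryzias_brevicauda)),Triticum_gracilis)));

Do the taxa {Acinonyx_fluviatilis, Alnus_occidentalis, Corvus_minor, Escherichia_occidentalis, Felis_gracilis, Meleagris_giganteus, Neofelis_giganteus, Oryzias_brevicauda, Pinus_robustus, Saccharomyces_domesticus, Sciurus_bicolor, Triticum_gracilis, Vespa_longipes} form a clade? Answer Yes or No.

The most recent common ancestor of these taxa subtends (((Neofelis_giganteus,((Meleagris_giganteus,Vespa_longipes),Sciurus_bicolor)),(Acinonyx_fluviatilis,((Saccharomyces_domesticus,Alnus_occidentalis,Corvus_minor),Escherichia_occidentalis))),(Pinus_robustus,(Felis_gracilis,Oryzias_brevicauda)),Triticum_gracilis).
That clade has exactly 13 tips — every listed taxon and nothing else — so the group is monophyletic.

Yes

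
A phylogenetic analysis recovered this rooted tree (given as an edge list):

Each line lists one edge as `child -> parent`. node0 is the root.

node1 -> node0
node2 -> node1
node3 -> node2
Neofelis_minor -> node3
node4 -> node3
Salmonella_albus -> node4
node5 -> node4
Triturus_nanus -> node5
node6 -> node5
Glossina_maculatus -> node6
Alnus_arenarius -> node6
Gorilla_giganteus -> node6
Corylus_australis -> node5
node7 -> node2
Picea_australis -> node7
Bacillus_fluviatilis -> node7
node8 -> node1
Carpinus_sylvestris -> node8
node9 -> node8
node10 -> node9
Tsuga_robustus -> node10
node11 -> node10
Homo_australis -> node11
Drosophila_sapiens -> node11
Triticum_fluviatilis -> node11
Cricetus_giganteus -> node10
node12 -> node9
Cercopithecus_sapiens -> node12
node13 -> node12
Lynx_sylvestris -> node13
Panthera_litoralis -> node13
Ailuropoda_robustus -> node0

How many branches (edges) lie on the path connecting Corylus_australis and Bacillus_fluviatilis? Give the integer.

6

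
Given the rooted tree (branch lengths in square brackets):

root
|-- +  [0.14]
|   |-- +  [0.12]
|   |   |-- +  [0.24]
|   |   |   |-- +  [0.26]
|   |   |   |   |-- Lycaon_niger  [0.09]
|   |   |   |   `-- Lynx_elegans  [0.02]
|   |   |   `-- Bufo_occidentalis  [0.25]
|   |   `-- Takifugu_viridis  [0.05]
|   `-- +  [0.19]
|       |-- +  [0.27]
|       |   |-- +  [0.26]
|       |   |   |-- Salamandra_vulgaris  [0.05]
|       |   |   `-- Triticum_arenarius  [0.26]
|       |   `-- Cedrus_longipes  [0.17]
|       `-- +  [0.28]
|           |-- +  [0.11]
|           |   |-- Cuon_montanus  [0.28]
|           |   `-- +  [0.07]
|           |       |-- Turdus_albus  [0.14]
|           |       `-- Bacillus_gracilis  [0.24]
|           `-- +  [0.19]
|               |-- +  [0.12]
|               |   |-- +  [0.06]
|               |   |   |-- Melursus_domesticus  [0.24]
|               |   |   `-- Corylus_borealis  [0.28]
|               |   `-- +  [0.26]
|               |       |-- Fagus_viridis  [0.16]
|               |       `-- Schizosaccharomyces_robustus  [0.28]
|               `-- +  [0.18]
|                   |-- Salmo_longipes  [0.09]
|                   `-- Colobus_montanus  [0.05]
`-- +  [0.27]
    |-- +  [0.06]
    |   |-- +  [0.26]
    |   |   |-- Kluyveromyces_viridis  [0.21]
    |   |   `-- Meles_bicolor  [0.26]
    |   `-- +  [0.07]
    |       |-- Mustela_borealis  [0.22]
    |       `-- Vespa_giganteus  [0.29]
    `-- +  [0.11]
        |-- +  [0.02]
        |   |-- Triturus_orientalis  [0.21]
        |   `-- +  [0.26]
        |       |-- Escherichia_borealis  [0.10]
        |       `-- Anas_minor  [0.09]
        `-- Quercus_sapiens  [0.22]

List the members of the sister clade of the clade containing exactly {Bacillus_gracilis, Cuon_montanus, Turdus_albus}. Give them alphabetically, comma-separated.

The clade containing exactly {Bacillus_gracilis, Cuon_montanus, Turdus_albus} attaches to the tree at the node subtending ((Cuon_montanus,(Turdus_albus,Bacillus_gracilis)),(((Melursus_domesticus,Corylus_borealis),(Fagus_viridis,Schizosaccharomyces_robustus)),(Salmo_longipes,Colobus_montanus))).
The other lineage descending from that same node — the sister group — is (((Melursus_domesticus,Corylus_borealis),(Fagus_viridis,Schizosaccharomyces_robustus)),(Salmo_longipes,Colobus_montanus)); its 6 tips in alphabetical order are the answer.

Colobus_montanus, Corylus_borealis, Fagus_viridis, Melursus_domesticus, Salmo_longipes, Schizosaccharomyces_robustus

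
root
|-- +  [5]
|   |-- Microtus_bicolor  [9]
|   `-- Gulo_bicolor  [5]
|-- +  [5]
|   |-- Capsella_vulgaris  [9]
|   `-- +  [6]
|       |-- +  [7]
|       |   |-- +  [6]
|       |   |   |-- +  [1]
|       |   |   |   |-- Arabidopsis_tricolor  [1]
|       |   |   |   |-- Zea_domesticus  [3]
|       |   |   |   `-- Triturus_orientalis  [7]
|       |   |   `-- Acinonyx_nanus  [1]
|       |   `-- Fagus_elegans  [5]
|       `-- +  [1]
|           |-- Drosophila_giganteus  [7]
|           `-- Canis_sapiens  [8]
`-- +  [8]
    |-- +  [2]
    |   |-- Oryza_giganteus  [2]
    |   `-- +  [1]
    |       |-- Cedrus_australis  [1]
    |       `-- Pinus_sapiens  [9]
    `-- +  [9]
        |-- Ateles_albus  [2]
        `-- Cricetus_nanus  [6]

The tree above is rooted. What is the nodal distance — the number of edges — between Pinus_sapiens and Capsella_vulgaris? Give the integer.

6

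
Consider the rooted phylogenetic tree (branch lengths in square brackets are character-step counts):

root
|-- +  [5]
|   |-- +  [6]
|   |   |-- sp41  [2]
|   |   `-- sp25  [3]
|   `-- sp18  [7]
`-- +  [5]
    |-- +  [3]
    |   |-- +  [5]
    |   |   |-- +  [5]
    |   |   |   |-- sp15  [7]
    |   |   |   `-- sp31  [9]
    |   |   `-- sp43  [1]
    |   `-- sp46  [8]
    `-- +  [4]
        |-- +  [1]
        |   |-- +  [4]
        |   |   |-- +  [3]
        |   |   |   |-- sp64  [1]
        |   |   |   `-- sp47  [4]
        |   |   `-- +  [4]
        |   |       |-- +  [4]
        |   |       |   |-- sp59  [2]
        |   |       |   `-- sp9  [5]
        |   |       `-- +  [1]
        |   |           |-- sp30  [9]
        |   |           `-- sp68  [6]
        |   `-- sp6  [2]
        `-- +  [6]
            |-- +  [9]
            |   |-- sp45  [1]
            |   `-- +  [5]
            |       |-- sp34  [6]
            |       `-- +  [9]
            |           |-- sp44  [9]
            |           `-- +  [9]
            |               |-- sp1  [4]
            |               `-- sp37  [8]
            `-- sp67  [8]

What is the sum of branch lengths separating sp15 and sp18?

37

The path runs sp15 → … → MRCA → … → sp18; the MRCA is the root of the tree.
Branch lengths along that path: 7 + 5 + 5 + 3 + 5 + 5 + 7 = 37.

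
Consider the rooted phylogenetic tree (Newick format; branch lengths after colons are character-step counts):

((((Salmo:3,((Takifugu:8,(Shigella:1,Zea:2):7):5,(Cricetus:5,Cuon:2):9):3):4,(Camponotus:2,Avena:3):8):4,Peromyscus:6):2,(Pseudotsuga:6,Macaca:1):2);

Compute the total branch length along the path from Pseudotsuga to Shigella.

34

The path runs Pseudotsuga → … → MRCA → … → Shigella; the MRCA is the root of the tree.
Branch lengths along that path: 6 + 2 + 2 + 4 + 4 + 3 + 5 + 7 + 1 = 34.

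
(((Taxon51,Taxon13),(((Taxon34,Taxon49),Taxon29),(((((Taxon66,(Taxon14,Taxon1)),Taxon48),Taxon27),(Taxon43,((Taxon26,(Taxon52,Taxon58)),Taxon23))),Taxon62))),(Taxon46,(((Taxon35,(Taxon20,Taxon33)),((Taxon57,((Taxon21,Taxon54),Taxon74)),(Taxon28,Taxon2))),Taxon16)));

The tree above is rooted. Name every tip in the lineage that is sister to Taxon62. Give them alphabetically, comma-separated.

Taxon62 attaches to the tree at the node subtending (((((Taxon66,(Taxon14,Taxon1)),Taxon48),Taxon27),(Taxon43,((Taxon26,(Taxon52,Taxon58)),Taxon23))),Taxon62).
The other lineage descending from that same node — the sister group — is ((((Taxon66,(Taxon14,Taxon1)),Taxon48),Taxon27),(Taxon43,((Taxon26,(Taxon52,Taxon58)),Taxon23))); its 10 tips in alphabetical order are the answer.

Taxon1, Taxon14, Taxon23, Taxon26, Taxon27, Taxon43, Taxon48, Taxon52, Taxon58, Taxon66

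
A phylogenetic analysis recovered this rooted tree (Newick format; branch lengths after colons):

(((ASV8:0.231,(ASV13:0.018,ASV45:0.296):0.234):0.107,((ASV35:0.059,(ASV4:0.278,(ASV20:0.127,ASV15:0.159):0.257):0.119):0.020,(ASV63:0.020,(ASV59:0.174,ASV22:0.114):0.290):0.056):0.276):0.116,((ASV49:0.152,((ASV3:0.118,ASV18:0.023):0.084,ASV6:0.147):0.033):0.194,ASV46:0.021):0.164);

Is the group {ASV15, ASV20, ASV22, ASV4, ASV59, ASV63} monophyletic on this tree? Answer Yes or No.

The MRCA of the listed taxa subtends ((ASV35,(ASV4,(ASV20,ASV15))),(ASV63,(ASV59,ASV22))).
That clade also contains ASV35, which is not in the proposed group, so the group is not monophyletic.

No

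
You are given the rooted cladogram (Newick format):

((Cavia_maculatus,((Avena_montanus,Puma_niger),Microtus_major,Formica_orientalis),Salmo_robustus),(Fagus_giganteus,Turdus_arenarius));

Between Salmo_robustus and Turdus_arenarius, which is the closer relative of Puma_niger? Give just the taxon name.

The MRCA of Puma_niger and Salmo_robustus subtends (Cavia_maculatus,((Avena_montanus,Puma_niger),Microtus_major,Formica_orientalis),Salmo_robustus) (6 taxa).
The MRCA of Puma_niger and Turdus_arenarius is the root, subtending the entire tree (8 taxa).
The first is nested inside the second, so Puma_niger shares a more recent common ancestor with Salmo_robustus.

Salmo_robustus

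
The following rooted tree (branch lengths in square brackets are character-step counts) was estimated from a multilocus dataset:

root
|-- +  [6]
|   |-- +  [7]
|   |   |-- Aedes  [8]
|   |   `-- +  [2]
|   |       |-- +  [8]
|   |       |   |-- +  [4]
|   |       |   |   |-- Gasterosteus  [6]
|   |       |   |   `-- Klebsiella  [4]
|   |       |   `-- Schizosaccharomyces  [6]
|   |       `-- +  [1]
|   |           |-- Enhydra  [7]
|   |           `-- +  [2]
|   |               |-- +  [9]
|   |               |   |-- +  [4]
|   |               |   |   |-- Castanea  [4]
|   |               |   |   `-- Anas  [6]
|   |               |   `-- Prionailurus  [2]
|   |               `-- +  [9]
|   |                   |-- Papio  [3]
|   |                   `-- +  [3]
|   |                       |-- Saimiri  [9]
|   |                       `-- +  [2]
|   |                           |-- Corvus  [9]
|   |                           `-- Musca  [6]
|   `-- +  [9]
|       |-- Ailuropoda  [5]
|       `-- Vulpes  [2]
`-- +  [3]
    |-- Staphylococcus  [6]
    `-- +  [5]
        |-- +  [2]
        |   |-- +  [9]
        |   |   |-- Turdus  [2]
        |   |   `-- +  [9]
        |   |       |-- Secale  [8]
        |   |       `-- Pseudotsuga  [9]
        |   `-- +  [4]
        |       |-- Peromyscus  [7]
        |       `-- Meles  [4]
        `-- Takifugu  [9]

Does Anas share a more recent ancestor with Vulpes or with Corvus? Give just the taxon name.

Corvus

The MRCA of Anas and Corvus subtends (((Castanea,Anas),Prionailurus),(Papio,(Saimiri,(Corvus,Musca)))) (7 taxa).
The MRCA of Anas and Vulpes subtends ((Aedes,(((Gasterosteus,Klebsiella),Schizosaccharomyces),(Enhydra,(((Castanea,Anas),Prionailurus),(Papio,(Saimiri,(Corvus,Musca))))))),(Ailuropoda,Vulpes)) (14 taxa).
The first is nested inside the second, so Anas shares a more recent common ancestor with Corvus.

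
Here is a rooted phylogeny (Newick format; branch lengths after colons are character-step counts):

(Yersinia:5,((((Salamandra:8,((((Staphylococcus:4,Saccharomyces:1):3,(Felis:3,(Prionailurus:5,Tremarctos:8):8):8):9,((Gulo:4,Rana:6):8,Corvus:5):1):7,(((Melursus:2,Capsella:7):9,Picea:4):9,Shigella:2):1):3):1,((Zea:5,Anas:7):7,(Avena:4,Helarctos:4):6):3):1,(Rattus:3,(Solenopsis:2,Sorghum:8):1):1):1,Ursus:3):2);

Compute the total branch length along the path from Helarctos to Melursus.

38

The path runs Helarctos → … → MRCA → … → Melursus; the MRCA is the node subtending ((Salamandra,((((Staphylococcus,Saccharomyces),(Felis,(Prionailurus,Tremarctos))),((Gulo,Rana),Corvus)),(((Melursus,Capsella),Picea),Shigella))),((Zea,Anas),(Avena,Helarctos))).
Branch lengths along that path: 4 + 6 + 3 + 1 + 3 + 1 + 9 + 9 + 2 = 38.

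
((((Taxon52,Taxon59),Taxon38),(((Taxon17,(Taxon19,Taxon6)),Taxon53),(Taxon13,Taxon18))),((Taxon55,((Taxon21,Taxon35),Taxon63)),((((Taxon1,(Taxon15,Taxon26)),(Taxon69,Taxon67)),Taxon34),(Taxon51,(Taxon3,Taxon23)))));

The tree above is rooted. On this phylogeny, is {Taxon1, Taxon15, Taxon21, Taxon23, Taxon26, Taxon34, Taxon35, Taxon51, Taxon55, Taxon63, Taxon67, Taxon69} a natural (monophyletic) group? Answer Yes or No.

The MRCA of the listed taxa subtends ((Taxon55,((Taxon21,Taxon35),Taxon63)),((((Taxon1,(Taxon15,Taxon26)),(Taxon69,Taxon67)),Taxon34),(Taxon51,(Taxon3,Taxon23)))).
That clade also contains Taxon3, which is not in the proposed group, so the group is not monophyletic.

No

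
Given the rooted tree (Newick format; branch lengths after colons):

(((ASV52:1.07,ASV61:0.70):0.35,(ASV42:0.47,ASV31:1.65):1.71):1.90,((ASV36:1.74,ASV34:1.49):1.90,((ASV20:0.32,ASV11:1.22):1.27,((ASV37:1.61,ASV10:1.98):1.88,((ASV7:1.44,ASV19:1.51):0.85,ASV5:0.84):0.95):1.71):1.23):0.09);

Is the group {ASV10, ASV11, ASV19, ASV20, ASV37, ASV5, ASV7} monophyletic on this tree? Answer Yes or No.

Yes

The most recent common ancestor of these taxa subtends ((ASV20,ASV11),((ASV37,ASV10),((ASV7,ASV19),ASV5))).
That clade has exactly 7 tips — every listed taxon and nothing else — so the group is monophyletic.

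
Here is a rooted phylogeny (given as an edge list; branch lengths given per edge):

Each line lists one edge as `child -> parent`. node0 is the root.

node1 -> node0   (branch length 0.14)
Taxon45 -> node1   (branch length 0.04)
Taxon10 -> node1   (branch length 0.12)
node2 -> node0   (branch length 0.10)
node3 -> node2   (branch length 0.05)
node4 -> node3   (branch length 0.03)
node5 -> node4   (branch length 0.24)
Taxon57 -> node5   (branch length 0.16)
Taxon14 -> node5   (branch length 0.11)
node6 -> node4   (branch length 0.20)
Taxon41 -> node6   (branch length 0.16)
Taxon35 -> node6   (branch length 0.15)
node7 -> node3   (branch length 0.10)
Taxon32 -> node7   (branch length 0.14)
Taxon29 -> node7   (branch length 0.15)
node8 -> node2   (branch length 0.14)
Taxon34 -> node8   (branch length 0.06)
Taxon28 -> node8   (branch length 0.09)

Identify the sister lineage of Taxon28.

Taxon28 attaches to the tree at the node subtending (Taxon34,Taxon28).
The other lineage descending from that same node — the sister group — is the single tip Taxon34.

Taxon34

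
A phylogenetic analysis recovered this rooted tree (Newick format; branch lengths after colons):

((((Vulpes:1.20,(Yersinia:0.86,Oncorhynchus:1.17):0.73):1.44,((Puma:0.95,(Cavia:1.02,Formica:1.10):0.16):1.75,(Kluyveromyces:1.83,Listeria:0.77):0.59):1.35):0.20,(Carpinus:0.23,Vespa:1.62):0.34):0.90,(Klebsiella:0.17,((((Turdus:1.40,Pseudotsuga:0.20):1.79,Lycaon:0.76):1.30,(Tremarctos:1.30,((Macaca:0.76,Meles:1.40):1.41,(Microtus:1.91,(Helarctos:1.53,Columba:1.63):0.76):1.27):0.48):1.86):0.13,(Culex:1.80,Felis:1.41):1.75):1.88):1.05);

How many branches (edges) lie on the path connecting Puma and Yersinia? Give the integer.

6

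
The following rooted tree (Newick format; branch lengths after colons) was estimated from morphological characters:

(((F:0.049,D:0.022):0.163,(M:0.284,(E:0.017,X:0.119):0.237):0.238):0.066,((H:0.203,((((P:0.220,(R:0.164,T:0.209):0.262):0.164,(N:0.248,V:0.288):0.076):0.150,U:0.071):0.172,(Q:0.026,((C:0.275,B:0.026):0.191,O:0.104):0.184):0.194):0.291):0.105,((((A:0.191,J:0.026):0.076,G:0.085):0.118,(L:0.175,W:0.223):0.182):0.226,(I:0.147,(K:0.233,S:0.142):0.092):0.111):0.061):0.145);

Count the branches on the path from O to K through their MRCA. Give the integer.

9

The MRCA of O and K is the node subtending ((H,((((P,(R,T)),(N,V)),U),(Q,((C,B),O)))),((((A,J),G),(L,W)),(I,(K,S)))).
From O up to that node: 5 branches. From K up to the same node: 4 branches. Total: 5 + 4 = 9.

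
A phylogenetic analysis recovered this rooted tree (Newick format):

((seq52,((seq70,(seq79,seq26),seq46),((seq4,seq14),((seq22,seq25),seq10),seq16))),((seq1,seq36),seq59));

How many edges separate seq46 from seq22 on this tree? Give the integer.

The MRCA of seq46 and seq22 is the node subtending ((seq70,(seq79,seq26),seq46),((seq4,seq14),((seq22,seq25),seq10),seq16)).
From seq46 up to that node: 2 branches. From seq22 up to the same node: 4 branches. Total: 2 + 4 = 6.

6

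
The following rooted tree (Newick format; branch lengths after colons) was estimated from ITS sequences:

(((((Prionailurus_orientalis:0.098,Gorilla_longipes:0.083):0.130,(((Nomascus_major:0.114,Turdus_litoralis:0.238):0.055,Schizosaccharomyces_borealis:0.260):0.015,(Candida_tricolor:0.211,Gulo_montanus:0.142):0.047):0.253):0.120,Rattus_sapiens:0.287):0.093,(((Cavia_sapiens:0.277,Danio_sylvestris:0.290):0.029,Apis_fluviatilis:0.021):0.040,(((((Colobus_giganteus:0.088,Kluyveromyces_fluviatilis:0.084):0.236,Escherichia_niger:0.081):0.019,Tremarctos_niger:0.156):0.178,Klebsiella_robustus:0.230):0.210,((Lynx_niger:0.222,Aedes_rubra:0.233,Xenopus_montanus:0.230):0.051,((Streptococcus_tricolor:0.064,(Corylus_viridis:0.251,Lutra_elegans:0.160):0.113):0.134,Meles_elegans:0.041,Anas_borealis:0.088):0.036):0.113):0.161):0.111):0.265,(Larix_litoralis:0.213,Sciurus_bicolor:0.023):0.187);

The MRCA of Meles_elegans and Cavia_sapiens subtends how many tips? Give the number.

16

The MRCA of Meles_elegans and Cavia_sapiens is the node subtending (((Cavia_sapiens,Danio_sylvestris),Apis_fluviatilis),(((((Colobus_giganteus,Kluyveromyces_fluviatilis),Escherichia_niger),Tremarctos_niger),Klebsiella_robustus),((Lynx_niger,Aedes_rubra,Xenopus_montanus),((Streptococcus_tricolor,(Corylus_viridis,Lutra_elegans)),Meles_elegans,Anas_borealis)))).
That clade contains 16 terminal taxa: Aedes_rubra, Anas_borealis, Apis_fluviatilis, Cavia_sapiens, Colobus_giganteus, Corylus_viridis, Danio_sylvestris, Escherichia_niger, Klebsiella_robustus, Kluyveromyces_fluviatilis, Lutra_elegans, Lynx_niger, Meles_elegans, Streptococcus_tricolor, Tremarctos_niger, Xenopus_montanus.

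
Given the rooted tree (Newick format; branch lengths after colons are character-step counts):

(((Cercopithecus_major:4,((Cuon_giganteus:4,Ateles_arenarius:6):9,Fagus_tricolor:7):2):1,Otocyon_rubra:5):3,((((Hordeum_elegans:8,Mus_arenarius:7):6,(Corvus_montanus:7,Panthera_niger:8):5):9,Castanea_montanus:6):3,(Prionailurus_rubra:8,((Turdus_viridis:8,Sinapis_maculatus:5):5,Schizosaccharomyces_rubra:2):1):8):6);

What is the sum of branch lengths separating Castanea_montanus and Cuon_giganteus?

34

The path runs Castanea_montanus → … → MRCA → … → Cuon_giganteus; the MRCA is the root of the tree.
Branch lengths along that path: 6 + 3 + 6 + 3 + 1 + 2 + 9 + 4 = 34.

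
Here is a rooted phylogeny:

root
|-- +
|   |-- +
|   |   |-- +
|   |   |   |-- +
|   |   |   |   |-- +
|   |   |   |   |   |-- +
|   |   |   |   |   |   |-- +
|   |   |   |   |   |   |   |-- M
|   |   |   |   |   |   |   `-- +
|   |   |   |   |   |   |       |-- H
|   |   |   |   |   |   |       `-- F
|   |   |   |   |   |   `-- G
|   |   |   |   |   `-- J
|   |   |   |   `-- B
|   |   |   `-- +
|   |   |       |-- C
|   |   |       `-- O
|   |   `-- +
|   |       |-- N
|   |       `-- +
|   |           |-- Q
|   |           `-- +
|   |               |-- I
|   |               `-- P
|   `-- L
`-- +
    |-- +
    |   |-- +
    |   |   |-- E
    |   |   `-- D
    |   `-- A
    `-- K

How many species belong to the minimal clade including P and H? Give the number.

12

The MRCA of P and H is the node subtending ((((((M,(H,F)),G),J),B),(C,O)),(N,(Q,(I,P)))).
That clade contains 12 terminal taxa: B, C, F, G, H, I, J, M, N, O, P, Q.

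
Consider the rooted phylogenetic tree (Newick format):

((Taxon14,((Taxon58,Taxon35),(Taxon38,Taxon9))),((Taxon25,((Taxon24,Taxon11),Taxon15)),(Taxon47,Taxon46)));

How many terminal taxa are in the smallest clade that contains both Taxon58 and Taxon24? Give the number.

11

The MRCA of Taxon58 and Taxon24 is the root, so the clade is the entire tree.
That clade contains 11 terminal taxa: Taxon11, Taxon14, Taxon15, Taxon24, Taxon25, Taxon35, Taxon38, Taxon46, Taxon47, Taxon58, Taxon9.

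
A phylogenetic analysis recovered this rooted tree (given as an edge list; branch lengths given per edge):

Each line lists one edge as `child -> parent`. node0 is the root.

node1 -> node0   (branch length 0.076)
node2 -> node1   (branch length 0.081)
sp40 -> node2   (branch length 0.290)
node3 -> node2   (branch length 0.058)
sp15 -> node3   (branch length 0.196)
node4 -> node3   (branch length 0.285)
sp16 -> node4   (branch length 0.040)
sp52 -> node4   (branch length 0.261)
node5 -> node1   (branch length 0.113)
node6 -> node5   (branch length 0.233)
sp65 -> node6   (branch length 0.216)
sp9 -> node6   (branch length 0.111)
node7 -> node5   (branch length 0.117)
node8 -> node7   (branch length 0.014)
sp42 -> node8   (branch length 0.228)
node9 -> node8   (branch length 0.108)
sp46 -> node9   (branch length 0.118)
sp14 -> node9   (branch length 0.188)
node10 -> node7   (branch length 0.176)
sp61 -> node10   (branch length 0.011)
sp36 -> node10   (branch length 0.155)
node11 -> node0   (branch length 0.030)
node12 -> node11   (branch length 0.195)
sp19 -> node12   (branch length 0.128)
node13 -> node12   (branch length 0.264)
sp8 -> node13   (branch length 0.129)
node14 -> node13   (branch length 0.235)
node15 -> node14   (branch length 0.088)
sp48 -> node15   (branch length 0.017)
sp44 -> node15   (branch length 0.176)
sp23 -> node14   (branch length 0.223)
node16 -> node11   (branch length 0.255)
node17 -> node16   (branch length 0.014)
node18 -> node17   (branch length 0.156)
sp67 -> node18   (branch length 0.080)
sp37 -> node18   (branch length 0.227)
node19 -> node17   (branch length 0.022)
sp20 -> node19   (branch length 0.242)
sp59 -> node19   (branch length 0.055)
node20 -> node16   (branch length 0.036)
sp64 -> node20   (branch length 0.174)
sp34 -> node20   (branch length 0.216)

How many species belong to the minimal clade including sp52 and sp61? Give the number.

The MRCA of sp52 and sp61 is the node subtending ((sp40,(sp15,(sp16,sp52))),((sp65,sp9),((sp42,(sp46,sp14)),(sp61,sp36)))).
That clade contains 11 terminal taxa: sp14, sp15, sp16, sp36, sp40, sp42, sp46, sp52, sp61, sp65, sp9.

11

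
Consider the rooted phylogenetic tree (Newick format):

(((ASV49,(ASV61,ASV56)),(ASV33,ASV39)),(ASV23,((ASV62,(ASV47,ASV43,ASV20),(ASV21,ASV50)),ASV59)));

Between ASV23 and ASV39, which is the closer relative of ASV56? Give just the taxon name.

The MRCA of ASV56 and ASV39 subtends ((ASV49,(ASV61,ASV56)),(ASV33,ASV39)) (5 taxa).
The MRCA of ASV56 and ASV23 is the root, subtending the entire tree (13 taxa).
The first is nested inside the second, so ASV56 shares a more recent common ancestor with ASV39.

ASV39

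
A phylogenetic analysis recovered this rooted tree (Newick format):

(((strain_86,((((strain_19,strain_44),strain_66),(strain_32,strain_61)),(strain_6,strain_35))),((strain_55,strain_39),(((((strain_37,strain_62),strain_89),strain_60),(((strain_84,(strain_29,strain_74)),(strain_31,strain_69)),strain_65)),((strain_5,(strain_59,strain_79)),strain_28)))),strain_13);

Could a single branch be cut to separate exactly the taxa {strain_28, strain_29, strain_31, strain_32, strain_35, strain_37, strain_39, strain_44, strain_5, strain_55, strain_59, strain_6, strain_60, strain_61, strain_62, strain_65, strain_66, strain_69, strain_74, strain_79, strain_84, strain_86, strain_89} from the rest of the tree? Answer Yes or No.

No

The MRCA of the listed taxa subtends ((strain_86,((((strain_19,strain_44),strain_66),(strain_32,strain_61)),(strain_6,strain_35))),((strain_55,strain_39),(((((strain_37,strain_62),strain_89),strain_60),(((strain_84,(strain_29,strain_74)),(strain_31,strain_69)),strain_65)),((strain_5,(strain_59,strain_79)),strain_28)))).
That clade also contains strain_19, which is not in the proposed group, so the group is not monophyletic.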